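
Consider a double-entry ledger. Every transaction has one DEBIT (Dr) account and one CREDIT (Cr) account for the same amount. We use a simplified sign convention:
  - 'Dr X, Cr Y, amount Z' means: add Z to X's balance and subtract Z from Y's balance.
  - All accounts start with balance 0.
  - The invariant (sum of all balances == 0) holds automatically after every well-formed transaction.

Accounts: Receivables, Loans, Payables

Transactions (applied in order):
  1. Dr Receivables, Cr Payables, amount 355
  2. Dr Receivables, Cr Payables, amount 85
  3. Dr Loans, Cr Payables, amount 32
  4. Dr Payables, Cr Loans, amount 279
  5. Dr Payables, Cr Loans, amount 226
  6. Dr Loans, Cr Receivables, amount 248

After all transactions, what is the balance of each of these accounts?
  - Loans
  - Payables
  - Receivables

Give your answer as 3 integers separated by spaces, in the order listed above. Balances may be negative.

After txn 1 (Dr Receivables, Cr Payables, amount 355): Payables=-355 Receivables=355
After txn 2 (Dr Receivables, Cr Payables, amount 85): Payables=-440 Receivables=440
After txn 3 (Dr Loans, Cr Payables, amount 32): Loans=32 Payables=-472 Receivables=440
After txn 4 (Dr Payables, Cr Loans, amount 279): Loans=-247 Payables=-193 Receivables=440
After txn 5 (Dr Payables, Cr Loans, amount 226): Loans=-473 Payables=33 Receivables=440
After txn 6 (Dr Loans, Cr Receivables, amount 248): Loans=-225 Payables=33 Receivables=192

Answer: -225 33 192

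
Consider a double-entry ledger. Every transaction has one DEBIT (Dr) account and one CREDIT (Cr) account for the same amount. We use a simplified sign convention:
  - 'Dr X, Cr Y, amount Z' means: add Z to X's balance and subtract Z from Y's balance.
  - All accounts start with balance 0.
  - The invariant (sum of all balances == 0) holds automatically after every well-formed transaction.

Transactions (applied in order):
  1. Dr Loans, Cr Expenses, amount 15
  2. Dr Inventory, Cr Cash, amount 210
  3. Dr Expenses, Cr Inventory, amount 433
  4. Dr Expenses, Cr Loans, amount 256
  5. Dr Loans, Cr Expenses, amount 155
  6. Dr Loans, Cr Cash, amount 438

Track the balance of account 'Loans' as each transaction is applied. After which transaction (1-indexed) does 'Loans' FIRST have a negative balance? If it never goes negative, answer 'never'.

Answer: 4

Derivation:
After txn 1: Loans=15
After txn 2: Loans=15
After txn 3: Loans=15
After txn 4: Loans=-241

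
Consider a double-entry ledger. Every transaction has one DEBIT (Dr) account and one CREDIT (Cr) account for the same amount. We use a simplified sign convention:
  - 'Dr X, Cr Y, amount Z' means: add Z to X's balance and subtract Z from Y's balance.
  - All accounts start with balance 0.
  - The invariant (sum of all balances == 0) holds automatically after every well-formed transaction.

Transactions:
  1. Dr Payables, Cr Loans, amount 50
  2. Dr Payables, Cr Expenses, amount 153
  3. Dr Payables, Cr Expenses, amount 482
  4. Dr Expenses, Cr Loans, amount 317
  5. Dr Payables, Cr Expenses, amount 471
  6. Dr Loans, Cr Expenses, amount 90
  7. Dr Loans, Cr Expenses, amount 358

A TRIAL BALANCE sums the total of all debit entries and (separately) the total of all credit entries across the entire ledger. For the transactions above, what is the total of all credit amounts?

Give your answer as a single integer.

Txn 1: credit+=50
Txn 2: credit+=153
Txn 3: credit+=482
Txn 4: credit+=317
Txn 5: credit+=471
Txn 6: credit+=90
Txn 7: credit+=358
Total credits = 1921

Answer: 1921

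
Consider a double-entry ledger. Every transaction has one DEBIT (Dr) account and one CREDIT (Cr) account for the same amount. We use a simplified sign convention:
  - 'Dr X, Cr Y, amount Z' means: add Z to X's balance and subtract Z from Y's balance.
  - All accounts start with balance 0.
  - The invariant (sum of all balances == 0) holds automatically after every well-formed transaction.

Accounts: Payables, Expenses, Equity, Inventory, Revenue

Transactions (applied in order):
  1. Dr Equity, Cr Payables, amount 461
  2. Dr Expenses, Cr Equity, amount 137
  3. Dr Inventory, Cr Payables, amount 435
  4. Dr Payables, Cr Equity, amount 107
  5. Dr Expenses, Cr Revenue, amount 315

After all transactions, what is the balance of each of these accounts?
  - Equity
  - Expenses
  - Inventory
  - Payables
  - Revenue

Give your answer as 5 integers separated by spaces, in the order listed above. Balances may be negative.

Answer: 217 452 435 -789 -315

Derivation:
After txn 1 (Dr Equity, Cr Payables, amount 461): Equity=461 Payables=-461
After txn 2 (Dr Expenses, Cr Equity, amount 137): Equity=324 Expenses=137 Payables=-461
After txn 3 (Dr Inventory, Cr Payables, amount 435): Equity=324 Expenses=137 Inventory=435 Payables=-896
After txn 4 (Dr Payables, Cr Equity, amount 107): Equity=217 Expenses=137 Inventory=435 Payables=-789
After txn 5 (Dr Expenses, Cr Revenue, amount 315): Equity=217 Expenses=452 Inventory=435 Payables=-789 Revenue=-315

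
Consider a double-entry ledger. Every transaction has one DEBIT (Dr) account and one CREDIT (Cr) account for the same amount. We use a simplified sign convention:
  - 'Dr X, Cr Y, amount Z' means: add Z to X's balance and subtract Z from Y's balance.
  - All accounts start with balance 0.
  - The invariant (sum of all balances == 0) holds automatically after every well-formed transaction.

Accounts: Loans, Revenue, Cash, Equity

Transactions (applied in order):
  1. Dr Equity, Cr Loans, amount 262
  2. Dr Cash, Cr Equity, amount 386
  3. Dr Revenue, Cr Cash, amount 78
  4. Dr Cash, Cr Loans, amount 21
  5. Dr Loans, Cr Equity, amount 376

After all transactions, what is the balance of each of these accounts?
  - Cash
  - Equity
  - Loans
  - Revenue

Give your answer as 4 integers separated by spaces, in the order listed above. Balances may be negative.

Answer: 329 -500 93 78

Derivation:
After txn 1 (Dr Equity, Cr Loans, amount 262): Equity=262 Loans=-262
After txn 2 (Dr Cash, Cr Equity, amount 386): Cash=386 Equity=-124 Loans=-262
After txn 3 (Dr Revenue, Cr Cash, amount 78): Cash=308 Equity=-124 Loans=-262 Revenue=78
After txn 4 (Dr Cash, Cr Loans, amount 21): Cash=329 Equity=-124 Loans=-283 Revenue=78
After txn 5 (Dr Loans, Cr Equity, amount 376): Cash=329 Equity=-500 Loans=93 Revenue=78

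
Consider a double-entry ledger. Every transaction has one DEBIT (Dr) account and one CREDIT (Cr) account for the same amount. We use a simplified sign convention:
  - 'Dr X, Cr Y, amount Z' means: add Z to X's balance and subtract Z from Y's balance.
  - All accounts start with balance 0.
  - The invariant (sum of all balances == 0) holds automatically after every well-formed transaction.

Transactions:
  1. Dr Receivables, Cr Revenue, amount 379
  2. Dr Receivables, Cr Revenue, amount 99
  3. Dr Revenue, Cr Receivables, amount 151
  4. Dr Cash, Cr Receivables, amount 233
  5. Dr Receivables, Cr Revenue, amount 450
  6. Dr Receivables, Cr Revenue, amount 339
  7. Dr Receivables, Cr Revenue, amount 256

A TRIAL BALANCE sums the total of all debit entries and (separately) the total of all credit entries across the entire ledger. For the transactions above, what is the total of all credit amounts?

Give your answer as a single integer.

Txn 1: credit+=379
Txn 2: credit+=99
Txn 3: credit+=151
Txn 4: credit+=233
Txn 5: credit+=450
Txn 6: credit+=339
Txn 7: credit+=256
Total credits = 1907

Answer: 1907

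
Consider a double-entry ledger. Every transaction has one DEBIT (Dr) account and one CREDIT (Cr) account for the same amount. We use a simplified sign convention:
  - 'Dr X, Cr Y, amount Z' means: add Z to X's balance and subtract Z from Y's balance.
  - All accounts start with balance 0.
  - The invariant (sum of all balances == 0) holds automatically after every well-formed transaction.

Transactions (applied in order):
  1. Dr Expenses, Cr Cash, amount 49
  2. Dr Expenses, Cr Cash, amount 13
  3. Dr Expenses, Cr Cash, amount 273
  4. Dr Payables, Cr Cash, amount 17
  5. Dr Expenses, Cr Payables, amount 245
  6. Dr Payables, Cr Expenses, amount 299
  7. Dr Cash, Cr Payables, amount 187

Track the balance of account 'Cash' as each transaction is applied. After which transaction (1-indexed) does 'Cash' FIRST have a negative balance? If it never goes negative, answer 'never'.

Answer: 1

Derivation:
After txn 1: Cash=-49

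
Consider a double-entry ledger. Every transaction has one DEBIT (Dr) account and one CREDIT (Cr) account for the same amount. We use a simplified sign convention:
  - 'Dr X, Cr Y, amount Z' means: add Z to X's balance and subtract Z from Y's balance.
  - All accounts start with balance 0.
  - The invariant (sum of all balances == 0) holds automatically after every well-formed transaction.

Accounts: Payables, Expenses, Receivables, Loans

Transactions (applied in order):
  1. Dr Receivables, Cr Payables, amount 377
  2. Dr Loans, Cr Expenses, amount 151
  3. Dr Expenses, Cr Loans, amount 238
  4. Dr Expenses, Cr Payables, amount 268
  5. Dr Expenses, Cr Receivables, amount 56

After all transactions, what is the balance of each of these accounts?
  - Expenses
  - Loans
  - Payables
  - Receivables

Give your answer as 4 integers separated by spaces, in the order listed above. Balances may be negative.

After txn 1 (Dr Receivables, Cr Payables, amount 377): Payables=-377 Receivables=377
After txn 2 (Dr Loans, Cr Expenses, amount 151): Expenses=-151 Loans=151 Payables=-377 Receivables=377
After txn 3 (Dr Expenses, Cr Loans, amount 238): Expenses=87 Loans=-87 Payables=-377 Receivables=377
After txn 4 (Dr Expenses, Cr Payables, amount 268): Expenses=355 Loans=-87 Payables=-645 Receivables=377
After txn 5 (Dr Expenses, Cr Receivables, amount 56): Expenses=411 Loans=-87 Payables=-645 Receivables=321

Answer: 411 -87 -645 321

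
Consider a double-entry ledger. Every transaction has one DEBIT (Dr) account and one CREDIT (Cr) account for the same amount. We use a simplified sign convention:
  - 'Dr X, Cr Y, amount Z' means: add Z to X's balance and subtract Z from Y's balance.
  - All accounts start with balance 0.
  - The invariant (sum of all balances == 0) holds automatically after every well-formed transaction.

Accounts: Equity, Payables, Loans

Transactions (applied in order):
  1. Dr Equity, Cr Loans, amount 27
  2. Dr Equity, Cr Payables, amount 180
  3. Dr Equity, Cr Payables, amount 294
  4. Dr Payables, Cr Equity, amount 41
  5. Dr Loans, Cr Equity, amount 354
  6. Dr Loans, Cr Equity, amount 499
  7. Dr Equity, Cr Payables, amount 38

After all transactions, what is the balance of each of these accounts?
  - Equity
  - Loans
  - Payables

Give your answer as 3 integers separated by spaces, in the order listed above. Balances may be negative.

After txn 1 (Dr Equity, Cr Loans, amount 27): Equity=27 Loans=-27
After txn 2 (Dr Equity, Cr Payables, amount 180): Equity=207 Loans=-27 Payables=-180
After txn 3 (Dr Equity, Cr Payables, amount 294): Equity=501 Loans=-27 Payables=-474
After txn 4 (Dr Payables, Cr Equity, amount 41): Equity=460 Loans=-27 Payables=-433
After txn 5 (Dr Loans, Cr Equity, amount 354): Equity=106 Loans=327 Payables=-433
After txn 6 (Dr Loans, Cr Equity, amount 499): Equity=-393 Loans=826 Payables=-433
After txn 7 (Dr Equity, Cr Payables, amount 38): Equity=-355 Loans=826 Payables=-471

Answer: -355 826 -471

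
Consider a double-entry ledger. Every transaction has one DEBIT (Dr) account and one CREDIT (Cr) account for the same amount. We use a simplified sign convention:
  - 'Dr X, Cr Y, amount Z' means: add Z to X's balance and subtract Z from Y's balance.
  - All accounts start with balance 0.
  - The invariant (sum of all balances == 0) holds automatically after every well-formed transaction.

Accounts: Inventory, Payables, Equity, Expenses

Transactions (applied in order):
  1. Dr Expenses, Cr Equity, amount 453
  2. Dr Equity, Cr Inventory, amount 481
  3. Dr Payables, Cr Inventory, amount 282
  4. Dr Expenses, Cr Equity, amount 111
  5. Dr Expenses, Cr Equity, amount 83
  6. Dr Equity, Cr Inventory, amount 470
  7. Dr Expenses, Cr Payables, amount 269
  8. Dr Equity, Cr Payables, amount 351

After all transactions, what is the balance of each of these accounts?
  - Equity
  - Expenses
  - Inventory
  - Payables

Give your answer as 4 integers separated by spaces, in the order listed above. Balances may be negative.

Answer: 655 916 -1233 -338

Derivation:
After txn 1 (Dr Expenses, Cr Equity, amount 453): Equity=-453 Expenses=453
After txn 2 (Dr Equity, Cr Inventory, amount 481): Equity=28 Expenses=453 Inventory=-481
After txn 3 (Dr Payables, Cr Inventory, amount 282): Equity=28 Expenses=453 Inventory=-763 Payables=282
After txn 4 (Dr Expenses, Cr Equity, amount 111): Equity=-83 Expenses=564 Inventory=-763 Payables=282
After txn 5 (Dr Expenses, Cr Equity, amount 83): Equity=-166 Expenses=647 Inventory=-763 Payables=282
After txn 6 (Dr Equity, Cr Inventory, amount 470): Equity=304 Expenses=647 Inventory=-1233 Payables=282
After txn 7 (Dr Expenses, Cr Payables, amount 269): Equity=304 Expenses=916 Inventory=-1233 Payables=13
After txn 8 (Dr Equity, Cr Payables, amount 351): Equity=655 Expenses=916 Inventory=-1233 Payables=-338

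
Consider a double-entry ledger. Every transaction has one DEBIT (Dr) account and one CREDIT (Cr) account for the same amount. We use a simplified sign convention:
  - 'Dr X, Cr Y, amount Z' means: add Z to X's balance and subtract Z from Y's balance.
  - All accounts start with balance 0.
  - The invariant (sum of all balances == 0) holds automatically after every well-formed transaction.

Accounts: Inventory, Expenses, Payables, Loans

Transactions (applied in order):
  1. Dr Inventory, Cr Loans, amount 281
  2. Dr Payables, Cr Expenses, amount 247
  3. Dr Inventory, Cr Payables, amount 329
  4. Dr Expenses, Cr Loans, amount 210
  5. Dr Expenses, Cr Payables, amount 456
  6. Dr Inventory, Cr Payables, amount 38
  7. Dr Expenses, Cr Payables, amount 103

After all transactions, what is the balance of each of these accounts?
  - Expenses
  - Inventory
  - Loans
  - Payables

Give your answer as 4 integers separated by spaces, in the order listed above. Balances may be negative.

After txn 1 (Dr Inventory, Cr Loans, amount 281): Inventory=281 Loans=-281
After txn 2 (Dr Payables, Cr Expenses, amount 247): Expenses=-247 Inventory=281 Loans=-281 Payables=247
After txn 3 (Dr Inventory, Cr Payables, amount 329): Expenses=-247 Inventory=610 Loans=-281 Payables=-82
After txn 4 (Dr Expenses, Cr Loans, amount 210): Expenses=-37 Inventory=610 Loans=-491 Payables=-82
After txn 5 (Dr Expenses, Cr Payables, amount 456): Expenses=419 Inventory=610 Loans=-491 Payables=-538
After txn 6 (Dr Inventory, Cr Payables, amount 38): Expenses=419 Inventory=648 Loans=-491 Payables=-576
After txn 7 (Dr Expenses, Cr Payables, amount 103): Expenses=522 Inventory=648 Loans=-491 Payables=-679

Answer: 522 648 -491 -679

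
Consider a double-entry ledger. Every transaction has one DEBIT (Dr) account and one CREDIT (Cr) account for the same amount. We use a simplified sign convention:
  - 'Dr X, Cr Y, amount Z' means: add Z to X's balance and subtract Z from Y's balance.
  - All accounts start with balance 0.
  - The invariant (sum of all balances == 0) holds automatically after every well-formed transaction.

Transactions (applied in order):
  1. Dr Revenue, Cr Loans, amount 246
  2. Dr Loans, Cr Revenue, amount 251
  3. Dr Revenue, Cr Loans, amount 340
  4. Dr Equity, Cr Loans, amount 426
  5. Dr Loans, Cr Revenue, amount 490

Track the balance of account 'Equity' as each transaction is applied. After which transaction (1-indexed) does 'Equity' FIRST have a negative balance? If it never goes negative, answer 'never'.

After txn 1: Equity=0
After txn 2: Equity=0
After txn 3: Equity=0
After txn 4: Equity=426
After txn 5: Equity=426

Answer: never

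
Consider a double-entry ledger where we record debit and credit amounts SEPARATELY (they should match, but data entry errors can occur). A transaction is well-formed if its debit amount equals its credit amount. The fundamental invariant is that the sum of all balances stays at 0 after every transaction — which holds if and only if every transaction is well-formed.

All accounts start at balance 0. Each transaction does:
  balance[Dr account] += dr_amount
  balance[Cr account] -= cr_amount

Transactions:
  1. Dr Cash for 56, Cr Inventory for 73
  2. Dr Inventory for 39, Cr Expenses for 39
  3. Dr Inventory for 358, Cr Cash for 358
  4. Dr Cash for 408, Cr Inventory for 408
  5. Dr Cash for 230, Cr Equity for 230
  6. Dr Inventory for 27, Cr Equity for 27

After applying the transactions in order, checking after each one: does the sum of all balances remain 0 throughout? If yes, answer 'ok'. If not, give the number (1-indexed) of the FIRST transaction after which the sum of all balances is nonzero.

Answer: 1

Derivation:
After txn 1: dr=56 cr=73 sum_balances=-17
After txn 2: dr=39 cr=39 sum_balances=-17
After txn 3: dr=358 cr=358 sum_balances=-17
After txn 4: dr=408 cr=408 sum_balances=-17
After txn 5: dr=230 cr=230 sum_balances=-17
After txn 6: dr=27 cr=27 sum_balances=-17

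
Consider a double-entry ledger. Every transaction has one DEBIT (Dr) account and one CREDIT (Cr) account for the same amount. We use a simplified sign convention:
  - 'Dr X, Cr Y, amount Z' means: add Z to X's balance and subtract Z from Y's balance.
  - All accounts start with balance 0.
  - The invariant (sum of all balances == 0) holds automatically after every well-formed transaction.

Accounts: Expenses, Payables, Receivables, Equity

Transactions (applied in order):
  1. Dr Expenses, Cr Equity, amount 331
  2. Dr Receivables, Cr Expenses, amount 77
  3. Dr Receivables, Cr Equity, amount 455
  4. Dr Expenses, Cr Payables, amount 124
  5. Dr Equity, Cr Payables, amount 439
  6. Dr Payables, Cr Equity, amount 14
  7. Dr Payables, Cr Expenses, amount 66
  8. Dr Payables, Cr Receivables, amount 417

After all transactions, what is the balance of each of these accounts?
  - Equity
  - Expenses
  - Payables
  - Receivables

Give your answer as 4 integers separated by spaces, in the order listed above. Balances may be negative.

Answer: -361 312 -66 115

Derivation:
After txn 1 (Dr Expenses, Cr Equity, amount 331): Equity=-331 Expenses=331
After txn 2 (Dr Receivables, Cr Expenses, amount 77): Equity=-331 Expenses=254 Receivables=77
After txn 3 (Dr Receivables, Cr Equity, amount 455): Equity=-786 Expenses=254 Receivables=532
After txn 4 (Dr Expenses, Cr Payables, amount 124): Equity=-786 Expenses=378 Payables=-124 Receivables=532
After txn 5 (Dr Equity, Cr Payables, amount 439): Equity=-347 Expenses=378 Payables=-563 Receivables=532
After txn 6 (Dr Payables, Cr Equity, amount 14): Equity=-361 Expenses=378 Payables=-549 Receivables=532
After txn 7 (Dr Payables, Cr Expenses, amount 66): Equity=-361 Expenses=312 Payables=-483 Receivables=532
After txn 8 (Dr Payables, Cr Receivables, amount 417): Equity=-361 Expenses=312 Payables=-66 Receivables=115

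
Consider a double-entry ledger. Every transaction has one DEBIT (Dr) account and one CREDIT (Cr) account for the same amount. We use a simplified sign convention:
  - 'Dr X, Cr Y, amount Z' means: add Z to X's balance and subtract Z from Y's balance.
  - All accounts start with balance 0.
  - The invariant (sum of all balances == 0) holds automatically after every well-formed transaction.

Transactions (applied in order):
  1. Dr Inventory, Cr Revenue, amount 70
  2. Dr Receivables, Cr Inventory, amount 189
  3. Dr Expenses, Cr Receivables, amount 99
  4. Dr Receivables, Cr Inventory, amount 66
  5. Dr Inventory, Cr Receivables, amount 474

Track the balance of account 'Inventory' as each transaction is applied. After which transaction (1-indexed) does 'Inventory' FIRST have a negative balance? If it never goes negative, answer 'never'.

After txn 1: Inventory=70
After txn 2: Inventory=-119

Answer: 2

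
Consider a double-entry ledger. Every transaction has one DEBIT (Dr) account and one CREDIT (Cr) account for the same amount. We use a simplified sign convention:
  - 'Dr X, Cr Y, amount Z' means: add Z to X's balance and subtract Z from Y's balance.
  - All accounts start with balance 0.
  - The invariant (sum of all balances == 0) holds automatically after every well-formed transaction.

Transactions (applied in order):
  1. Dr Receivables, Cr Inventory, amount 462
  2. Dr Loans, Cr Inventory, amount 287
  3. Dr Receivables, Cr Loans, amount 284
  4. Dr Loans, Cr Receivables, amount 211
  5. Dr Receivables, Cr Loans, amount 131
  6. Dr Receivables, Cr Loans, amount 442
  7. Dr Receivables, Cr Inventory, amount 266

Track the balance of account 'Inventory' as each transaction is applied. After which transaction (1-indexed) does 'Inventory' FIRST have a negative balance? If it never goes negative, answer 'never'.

After txn 1: Inventory=-462

Answer: 1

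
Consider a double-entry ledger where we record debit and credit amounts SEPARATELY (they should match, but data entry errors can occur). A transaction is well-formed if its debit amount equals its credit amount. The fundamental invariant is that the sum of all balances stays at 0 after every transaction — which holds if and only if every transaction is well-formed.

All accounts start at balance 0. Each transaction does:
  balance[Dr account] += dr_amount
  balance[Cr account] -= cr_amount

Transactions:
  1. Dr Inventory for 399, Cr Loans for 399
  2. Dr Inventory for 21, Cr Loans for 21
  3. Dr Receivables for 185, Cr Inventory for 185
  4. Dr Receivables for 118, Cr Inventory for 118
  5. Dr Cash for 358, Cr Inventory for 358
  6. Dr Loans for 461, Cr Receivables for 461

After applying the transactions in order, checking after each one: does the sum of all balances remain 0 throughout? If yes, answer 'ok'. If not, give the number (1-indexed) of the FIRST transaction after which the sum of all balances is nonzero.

After txn 1: dr=399 cr=399 sum_balances=0
After txn 2: dr=21 cr=21 sum_balances=0
After txn 3: dr=185 cr=185 sum_balances=0
After txn 4: dr=118 cr=118 sum_balances=0
After txn 5: dr=358 cr=358 sum_balances=0
After txn 6: dr=461 cr=461 sum_balances=0

Answer: ok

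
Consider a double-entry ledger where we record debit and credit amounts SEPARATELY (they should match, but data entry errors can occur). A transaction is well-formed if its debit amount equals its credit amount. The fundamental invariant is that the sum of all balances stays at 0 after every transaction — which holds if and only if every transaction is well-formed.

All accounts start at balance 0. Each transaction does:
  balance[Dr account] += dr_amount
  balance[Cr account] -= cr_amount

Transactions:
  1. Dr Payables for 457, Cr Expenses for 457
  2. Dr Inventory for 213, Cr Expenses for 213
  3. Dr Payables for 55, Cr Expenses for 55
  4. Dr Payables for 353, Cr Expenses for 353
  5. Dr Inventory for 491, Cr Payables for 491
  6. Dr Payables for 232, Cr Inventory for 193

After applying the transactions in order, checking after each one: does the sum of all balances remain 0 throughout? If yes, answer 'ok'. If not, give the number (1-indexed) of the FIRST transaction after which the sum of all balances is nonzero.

Answer: 6

Derivation:
After txn 1: dr=457 cr=457 sum_balances=0
After txn 2: dr=213 cr=213 sum_balances=0
After txn 3: dr=55 cr=55 sum_balances=0
After txn 4: dr=353 cr=353 sum_balances=0
After txn 5: dr=491 cr=491 sum_balances=0
After txn 6: dr=232 cr=193 sum_balances=39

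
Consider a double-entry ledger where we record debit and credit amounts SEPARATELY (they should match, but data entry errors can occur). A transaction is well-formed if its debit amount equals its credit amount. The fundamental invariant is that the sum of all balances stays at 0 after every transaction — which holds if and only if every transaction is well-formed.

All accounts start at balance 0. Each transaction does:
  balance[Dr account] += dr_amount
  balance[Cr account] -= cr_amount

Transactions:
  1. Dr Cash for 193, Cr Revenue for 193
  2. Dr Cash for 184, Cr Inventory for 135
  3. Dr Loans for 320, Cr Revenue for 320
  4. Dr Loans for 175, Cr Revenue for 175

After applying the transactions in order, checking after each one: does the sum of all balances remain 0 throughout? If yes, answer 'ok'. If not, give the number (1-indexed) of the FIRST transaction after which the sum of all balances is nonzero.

Answer: 2

Derivation:
After txn 1: dr=193 cr=193 sum_balances=0
After txn 2: dr=184 cr=135 sum_balances=49
After txn 3: dr=320 cr=320 sum_balances=49
After txn 4: dr=175 cr=175 sum_balances=49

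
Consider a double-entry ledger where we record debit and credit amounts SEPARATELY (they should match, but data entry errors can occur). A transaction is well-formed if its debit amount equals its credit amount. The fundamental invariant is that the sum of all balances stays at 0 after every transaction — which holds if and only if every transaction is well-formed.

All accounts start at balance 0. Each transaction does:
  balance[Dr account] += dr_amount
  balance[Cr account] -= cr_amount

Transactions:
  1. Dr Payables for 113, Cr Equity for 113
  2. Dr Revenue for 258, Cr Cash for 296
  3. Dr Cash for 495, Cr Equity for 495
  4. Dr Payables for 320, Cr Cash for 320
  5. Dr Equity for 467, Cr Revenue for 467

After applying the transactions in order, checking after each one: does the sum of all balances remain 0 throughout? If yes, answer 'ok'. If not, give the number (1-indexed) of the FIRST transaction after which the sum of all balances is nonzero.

After txn 1: dr=113 cr=113 sum_balances=0
After txn 2: dr=258 cr=296 sum_balances=-38
After txn 3: dr=495 cr=495 sum_balances=-38
After txn 4: dr=320 cr=320 sum_balances=-38
After txn 5: dr=467 cr=467 sum_balances=-38

Answer: 2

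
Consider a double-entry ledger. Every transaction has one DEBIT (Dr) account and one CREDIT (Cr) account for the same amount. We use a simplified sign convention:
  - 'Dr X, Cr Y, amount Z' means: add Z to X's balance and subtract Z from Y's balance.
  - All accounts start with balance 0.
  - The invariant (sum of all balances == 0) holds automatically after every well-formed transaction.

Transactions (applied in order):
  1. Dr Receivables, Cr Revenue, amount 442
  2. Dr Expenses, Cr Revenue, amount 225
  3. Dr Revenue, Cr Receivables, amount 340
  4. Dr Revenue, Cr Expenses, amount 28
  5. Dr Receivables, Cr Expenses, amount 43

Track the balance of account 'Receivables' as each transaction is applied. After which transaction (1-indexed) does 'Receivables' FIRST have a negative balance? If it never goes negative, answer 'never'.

Answer: never

Derivation:
After txn 1: Receivables=442
After txn 2: Receivables=442
After txn 3: Receivables=102
After txn 4: Receivables=102
After txn 5: Receivables=145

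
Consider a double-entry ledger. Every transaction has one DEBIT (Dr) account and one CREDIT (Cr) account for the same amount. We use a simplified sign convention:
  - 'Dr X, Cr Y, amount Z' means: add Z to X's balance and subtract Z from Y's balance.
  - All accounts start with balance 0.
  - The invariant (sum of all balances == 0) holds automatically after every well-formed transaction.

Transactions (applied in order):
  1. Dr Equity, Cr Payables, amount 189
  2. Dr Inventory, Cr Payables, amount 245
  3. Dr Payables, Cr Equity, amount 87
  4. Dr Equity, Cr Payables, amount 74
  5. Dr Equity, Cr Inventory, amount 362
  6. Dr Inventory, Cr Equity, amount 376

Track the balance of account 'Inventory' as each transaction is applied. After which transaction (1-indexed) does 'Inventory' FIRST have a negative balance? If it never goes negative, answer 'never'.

After txn 1: Inventory=0
After txn 2: Inventory=245
After txn 3: Inventory=245
After txn 4: Inventory=245
After txn 5: Inventory=-117

Answer: 5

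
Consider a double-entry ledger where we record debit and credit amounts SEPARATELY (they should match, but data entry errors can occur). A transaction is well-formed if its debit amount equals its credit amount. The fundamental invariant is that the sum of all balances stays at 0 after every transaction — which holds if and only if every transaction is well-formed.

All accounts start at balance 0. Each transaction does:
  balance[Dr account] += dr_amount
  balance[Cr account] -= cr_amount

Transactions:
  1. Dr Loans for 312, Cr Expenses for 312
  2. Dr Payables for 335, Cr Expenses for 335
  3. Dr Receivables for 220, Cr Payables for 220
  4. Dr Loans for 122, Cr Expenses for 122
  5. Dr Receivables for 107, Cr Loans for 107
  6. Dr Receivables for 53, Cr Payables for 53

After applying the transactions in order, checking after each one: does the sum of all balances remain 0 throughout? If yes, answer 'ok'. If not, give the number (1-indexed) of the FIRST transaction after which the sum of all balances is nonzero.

Answer: ok

Derivation:
After txn 1: dr=312 cr=312 sum_balances=0
After txn 2: dr=335 cr=335 sum_balances=0
After txn 3: dr=220 cr=220 sum_balances=0
After txn 4: dr=122 cr=122 sum_balances=0
After txn 5: dr=107 cr=107 sum_balances=0
After txn 6: dr=53 cr=53 sum_balances=0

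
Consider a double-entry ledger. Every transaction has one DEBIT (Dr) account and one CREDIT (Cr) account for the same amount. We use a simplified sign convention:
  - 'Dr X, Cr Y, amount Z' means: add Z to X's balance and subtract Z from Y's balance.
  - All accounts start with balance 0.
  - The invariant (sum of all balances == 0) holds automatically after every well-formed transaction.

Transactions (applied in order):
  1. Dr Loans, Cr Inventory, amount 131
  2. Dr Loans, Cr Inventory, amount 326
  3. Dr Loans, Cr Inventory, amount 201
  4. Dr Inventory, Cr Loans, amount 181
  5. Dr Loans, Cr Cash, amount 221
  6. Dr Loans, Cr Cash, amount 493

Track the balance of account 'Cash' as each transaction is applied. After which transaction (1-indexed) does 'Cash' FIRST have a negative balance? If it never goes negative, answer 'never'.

After txn 1: Cash=0
After txn 2: Cash=0
After txn 3: Cash=0
After txn 4: Cash=0
After txn 5: Cash=-221

Answer: 5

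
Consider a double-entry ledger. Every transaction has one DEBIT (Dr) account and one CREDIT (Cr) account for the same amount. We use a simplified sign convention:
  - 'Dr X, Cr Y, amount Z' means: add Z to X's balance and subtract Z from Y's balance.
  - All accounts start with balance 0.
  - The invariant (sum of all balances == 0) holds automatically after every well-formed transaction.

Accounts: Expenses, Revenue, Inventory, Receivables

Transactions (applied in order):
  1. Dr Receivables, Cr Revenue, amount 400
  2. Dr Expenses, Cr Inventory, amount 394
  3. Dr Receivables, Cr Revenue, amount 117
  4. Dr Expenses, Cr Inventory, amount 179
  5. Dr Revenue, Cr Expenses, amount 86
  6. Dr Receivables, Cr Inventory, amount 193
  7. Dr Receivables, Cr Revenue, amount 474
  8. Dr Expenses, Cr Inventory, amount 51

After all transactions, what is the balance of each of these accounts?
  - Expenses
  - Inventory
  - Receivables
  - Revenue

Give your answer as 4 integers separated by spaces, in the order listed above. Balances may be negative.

After txn 1 (Dr Receivables, Cr Revenue, amount 400): Receivables=400 Revenue=-400
After txn 2 (Dr Expenses, Cr Inventory, amount 394): Expenses=394 Inventory=-394 Receivables=400 Revenue=-400
After txn 3 (Dr Receivables, Cr Revenue, amount 117): Expenses=394 Inventory=-394 Receivables=517 Revenue=-517
After txn 4 (Dr Expenses, Cr Inventory, amount 179): Expenses=573 Inventory=-573 Receivables=517 Revenue=-517
After txn 5 (Dr Revenue, Cr Expenses, amount 86): Expenses=487 Inventory=-573 Receivables=517 Revenue=-431
After txn 6 (Dr Receivables, Cr Inventory, amount 193): Expenses=487 Inventory=-766 Receivables=710 Revenue=-431
After txn 7 (Dr Receivables, Cr Revenue, amount 474): Expenses=487 Inventory=-766 Receivables=1184 Revenue=-905
After txn 8 (Dr Expenses, Cr Inventory, amount 51): Expenses=538 Inventory=-817 Receivables=1184 Revenue=-905

Answer: 538 -817 1184 -905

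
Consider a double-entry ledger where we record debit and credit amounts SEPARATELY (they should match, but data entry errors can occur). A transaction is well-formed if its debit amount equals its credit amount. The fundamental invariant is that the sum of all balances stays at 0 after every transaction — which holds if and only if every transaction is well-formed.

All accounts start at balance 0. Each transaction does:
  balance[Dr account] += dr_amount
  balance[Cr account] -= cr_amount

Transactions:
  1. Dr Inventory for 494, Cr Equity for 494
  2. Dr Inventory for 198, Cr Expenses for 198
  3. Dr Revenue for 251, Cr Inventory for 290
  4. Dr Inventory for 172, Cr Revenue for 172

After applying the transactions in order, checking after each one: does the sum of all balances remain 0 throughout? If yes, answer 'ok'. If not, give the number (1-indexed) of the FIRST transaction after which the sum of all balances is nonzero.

After txn 1: dr=494 cr=494 sum_balances=0
After txn 2: dr=198 cr=198 sum_balances=0
After txn 3: dr=251 cr=290 sum_balances=-39
After txn 4: dr=172 cr=172 sum_balances=-39

Answer: 3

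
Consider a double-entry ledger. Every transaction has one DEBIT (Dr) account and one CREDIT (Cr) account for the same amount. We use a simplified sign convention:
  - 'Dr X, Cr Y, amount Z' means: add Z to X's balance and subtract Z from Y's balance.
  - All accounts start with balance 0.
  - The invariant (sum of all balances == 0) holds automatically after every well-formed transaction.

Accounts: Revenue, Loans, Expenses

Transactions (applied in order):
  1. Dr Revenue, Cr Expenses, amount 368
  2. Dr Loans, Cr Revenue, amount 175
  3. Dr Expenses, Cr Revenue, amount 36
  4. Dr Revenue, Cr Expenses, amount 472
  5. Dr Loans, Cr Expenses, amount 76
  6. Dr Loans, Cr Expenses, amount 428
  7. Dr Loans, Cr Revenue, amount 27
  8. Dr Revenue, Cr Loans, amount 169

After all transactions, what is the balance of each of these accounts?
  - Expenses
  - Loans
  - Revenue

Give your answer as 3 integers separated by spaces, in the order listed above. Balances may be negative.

After txn 1 (Dr Revenue, Cr Expenses, amount 368): Expenses=-368 Revenue=368
After txn 2 (Dr Loans, Cr Revenue, amount 175): Expenses=-368 Loans=175 Revenue=193
After txn 3 (Dr Expenses, Cr Revenue, amount 36): Expenses=-332 Loans=175 Revenue=157
After txn 4 (Dr Revenue, Cr Expenses, amount 472): Expenses=-804 Loans=175 Revenue=629
After txn 5 (Dr Loans, Cr Expenses, amount 76): Expenses=-880 Loans=251 Revenue=629
After txn 6 (Dr Loans, Cr Expenses, amount 428): Expenses=-1308 Loans=679 Revenue=629
After txn 7 (Dr Loans, Cr Revenue, amount 27): Expenses=-1308 Loans=706 Revenue=602
After txn 8 (Dr Revenue, Cr Loans, amount 169): Expenses=-1308 Loans=537 Revenue=771

Answer: -1308 537 771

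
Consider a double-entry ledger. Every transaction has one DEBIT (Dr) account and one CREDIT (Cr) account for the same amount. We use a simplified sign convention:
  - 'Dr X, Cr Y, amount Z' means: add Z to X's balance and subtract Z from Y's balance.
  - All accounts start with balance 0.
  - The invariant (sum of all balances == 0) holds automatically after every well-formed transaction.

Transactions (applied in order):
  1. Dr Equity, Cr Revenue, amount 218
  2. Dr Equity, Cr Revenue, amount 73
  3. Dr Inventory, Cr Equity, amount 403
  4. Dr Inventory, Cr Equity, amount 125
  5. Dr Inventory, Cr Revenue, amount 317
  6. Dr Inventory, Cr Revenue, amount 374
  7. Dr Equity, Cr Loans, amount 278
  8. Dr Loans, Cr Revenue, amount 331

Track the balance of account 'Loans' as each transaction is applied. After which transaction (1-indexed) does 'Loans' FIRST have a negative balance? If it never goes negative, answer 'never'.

After txn 1: Loans=0
After txn 2: Loans=0
After txn 3: Loans=0
After txn 4: Loans=0
After txn 5: Loans=0
After txn 6: Loans=0
After txn 7: Loans=-278

Answer: 7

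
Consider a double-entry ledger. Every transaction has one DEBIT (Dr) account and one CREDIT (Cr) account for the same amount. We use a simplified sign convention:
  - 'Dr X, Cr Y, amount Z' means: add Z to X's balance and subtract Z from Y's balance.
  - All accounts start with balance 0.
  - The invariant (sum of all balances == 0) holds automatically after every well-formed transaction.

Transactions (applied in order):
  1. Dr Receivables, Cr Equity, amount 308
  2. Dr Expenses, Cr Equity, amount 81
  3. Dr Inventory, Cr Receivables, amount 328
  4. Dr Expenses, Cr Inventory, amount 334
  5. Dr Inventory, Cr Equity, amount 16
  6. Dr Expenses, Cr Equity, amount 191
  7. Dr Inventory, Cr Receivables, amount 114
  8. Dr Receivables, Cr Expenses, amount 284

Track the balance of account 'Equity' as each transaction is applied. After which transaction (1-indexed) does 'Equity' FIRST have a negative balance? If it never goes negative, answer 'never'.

After txn 1: Equity=-308

Answer: 1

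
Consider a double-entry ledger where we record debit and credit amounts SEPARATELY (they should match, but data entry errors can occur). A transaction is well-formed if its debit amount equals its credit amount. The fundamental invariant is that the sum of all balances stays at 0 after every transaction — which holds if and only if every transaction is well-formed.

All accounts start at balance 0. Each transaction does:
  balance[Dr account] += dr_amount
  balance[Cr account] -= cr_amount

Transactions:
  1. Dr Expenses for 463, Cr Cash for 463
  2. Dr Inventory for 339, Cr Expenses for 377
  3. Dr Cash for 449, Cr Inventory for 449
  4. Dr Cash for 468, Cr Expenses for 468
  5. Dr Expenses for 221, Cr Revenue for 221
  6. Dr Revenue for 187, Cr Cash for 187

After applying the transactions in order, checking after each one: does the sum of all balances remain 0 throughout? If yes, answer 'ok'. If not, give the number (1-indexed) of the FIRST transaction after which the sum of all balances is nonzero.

Answer: 2

Derivation:
After txn 1: dr=463 cr=463 sum_balances=0
After txn 2: dr=339 cr=377 sum_balances=-38
After txn 3: dr=449 cr=449 sum_balances=-38
After txn 4: dr=468 cr=468 sum_balances=-38
After txn 5: dr=221 cr=221 sum_balances=-38
After txn 6: dr=187 cr=187 sum_balances=-38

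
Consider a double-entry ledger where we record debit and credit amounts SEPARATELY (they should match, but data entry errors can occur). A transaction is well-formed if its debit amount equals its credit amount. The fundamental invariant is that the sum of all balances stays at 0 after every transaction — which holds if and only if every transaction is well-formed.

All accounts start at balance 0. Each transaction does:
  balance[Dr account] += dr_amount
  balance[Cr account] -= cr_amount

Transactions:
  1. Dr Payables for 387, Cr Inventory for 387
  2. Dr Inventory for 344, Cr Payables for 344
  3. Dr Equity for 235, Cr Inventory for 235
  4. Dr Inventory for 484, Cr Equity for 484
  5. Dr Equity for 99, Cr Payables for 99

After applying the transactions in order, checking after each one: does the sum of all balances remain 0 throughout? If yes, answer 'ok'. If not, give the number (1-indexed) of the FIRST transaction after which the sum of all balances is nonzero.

After txn 1: dr=387 cr=387 sum_balances=0
After txn 2: dr=344 cr=344 sum_balances=0
After txn 3: dr=235 cr=235 sum_balances=0
After txn 4: dr=484 cr=484 sum_balances=0
After txn 5: dr=99 cr=99 sum_balances=0

Answer: ok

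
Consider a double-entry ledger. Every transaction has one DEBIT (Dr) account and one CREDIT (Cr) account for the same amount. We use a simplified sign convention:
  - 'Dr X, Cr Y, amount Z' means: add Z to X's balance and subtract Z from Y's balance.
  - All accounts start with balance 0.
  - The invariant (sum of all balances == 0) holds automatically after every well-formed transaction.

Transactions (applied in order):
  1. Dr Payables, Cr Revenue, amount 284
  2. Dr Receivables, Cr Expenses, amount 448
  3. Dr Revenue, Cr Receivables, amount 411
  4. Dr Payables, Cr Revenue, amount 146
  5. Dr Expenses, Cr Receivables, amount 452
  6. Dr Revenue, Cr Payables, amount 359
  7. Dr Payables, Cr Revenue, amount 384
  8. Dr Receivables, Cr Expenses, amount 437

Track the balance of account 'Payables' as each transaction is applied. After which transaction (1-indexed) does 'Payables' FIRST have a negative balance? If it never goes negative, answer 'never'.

Answer: never

Derivation:
After txn 1: Payables=284
After txn 2: Payables=284
After txn 3: Payables=284
After txn 4: Payables=430
After txn 5: Payables=430
After txn 6: Payables=71
After txn 7: Payables=455
After txn 8: Payables=455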